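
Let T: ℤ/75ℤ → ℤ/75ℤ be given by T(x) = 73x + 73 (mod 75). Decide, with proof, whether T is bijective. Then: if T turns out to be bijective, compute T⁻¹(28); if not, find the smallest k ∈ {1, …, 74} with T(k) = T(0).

Suppose T(s) = T(t) in ℤ/75ℤ. Then 73s + 73 ≡ 73t + 73 (mod 75), therefore 73(s − t) ≡ 0 (mod 75).
Since gcd(73, 75) = 1, 73 is invertible modulo 75, so s − t ≡ 0 (mod 75), i.e. s = t.
We now compute 73⁻¹ mod 75 explicitly. Euclid's algorithm: 75 = 1·73 + 2, 73 = 36·2 + 1; back-substituting gives 1 = 37·73 − 36·75, so 73⁻¹ ≡ 37 (mod 75).
Then y ↦ 37(y − 73) is a two-sided inverse to T, so every y ∈ ℤ/75ℤ has a preimage.
Thus T is bijective.
Since T is bijective, we compute T⁻¹(28): solve 73x + 73 ≡ 28 (mod 75), i.e. 73x ≡ 30 (mod 75).
Multiplying by 73⁻¹ = 37 gives x ≡ 37·30 = 1110 = 14·75 + 60 ≡ 60 (mod 75).
Check: T(60) = 73·60 + 73 = 4453 = 59·75 + 28 ≡ 28 (mod 75).

60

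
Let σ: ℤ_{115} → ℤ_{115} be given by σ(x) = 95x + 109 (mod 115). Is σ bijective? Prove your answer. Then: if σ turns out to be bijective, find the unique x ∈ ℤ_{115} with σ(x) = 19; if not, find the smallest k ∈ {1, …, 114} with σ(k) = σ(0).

By definition, σ is injective when σ(s) = σ(t) forces s = t.
We have gcd(95, 115) = 5 > 1. Taking s = 0 and t = 23: σ(0) = 109 and σ(23) = 95·23 + 109 = 2294 ≡ 109 (mod 115).
So σ(0) = σ(23) while 0 ≠ 23, so σ is not injective, hence not bijective.
Since σ is not bijective, we find the least positive k with σ(k) = σ(0): this means 95k ≡ 0 (mod 115), i.e. 115 ∣ 95k. Since gcd(95, 115) = 5, dividing through by 5 this holds exactly when 23 ∣ 19k, and as gcd(19, 23) = 1, exactly when 23 ∣ k.
The smallest positive such k is 23.

23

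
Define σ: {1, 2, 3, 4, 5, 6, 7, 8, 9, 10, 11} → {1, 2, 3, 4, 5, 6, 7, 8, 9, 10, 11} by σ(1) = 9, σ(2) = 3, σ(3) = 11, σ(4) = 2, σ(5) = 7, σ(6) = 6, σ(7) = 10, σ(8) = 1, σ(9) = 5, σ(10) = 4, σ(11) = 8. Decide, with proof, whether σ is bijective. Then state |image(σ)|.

The values 9, 3, 11, 2, 7, 6, 10, 1, 5, 4, 8 are a permutation of {1, 2, 3, 4, 5, 6, 7, 8, 9, 10, 11}: each element appears exactly once.
So σ is injective and surjective, hence bijective.
The image of σ is {1, 2, 3, 4, 5, 6, 7, 8, 9, 10, 11}, which has 11 elements.

11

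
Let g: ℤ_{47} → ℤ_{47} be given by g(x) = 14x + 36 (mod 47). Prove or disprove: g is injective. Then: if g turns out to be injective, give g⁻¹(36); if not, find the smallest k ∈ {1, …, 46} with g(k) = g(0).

0

Suppose g(a) = g(b) in ℤ_{47}. Then 14a + 36 ≡ 14b + 36 (mod 47), so 14(a − b) ≡ 0 (mod 47).
Since gcd(14, 47) = 1, 14 is invertible modulo 47, hence a − b ≡ 0 (mod 47), i.e. a = b.
Therefore g is injective.
We now compute 14⁻¹ mod 47 explicitly. Euclid's algorithm: 47 = 3·14 + 5, 14 = 2·5 + 4, 5 = 1·4 + 1; back-substituting gives 1 = 37·14 − 11·47, so 14⁻¹ ≡ 37 (mod 47).
Since g is injective, we compute g⁻¹(36): solve 14x + 36 ≡ 36 (mod 47), i.e. 14x ≡ 0 (mod 47).
Multiplying by 14⁻¹ = 37 gives x ≡ 37·0 = 0 ≡ 0 (mod 47).
Check: g(0) = 14·0 + 36 = 36 ≡ 36 (mod 47).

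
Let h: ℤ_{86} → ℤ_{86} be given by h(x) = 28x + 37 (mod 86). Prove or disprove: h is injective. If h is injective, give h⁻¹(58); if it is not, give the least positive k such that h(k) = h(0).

43

Recall that injectivity means: for all s, t in the domain, h(s) = h(t) implies s = t.
We have gcd(28, 86) = 2 > 1. Taking s = 0 and t = 43: h(0) = 37 and h(43) = 28·43 + 37 = 1241 ≡ 37 (mod 86).
So h(0) = h(43) while 0 ≠ 43, thus h is not injective.
Since h is not injective, we find the least positive k with h(k) = h(0): this means 28k ≡ 0 (mod 86), i.e. 86 ∣ 28k. Since gcd(28, 86) = 2, dividing through by 2 this holds exactly when 43 ∣ 14k, and as gcd(14, 43) = 1, exactly when 43 ∣ k.
The smallest positive such k is 43.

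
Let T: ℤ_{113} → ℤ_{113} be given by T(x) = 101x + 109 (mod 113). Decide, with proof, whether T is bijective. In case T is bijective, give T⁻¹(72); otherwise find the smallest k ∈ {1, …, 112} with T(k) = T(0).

Recall: T is injective if T(a) = T(b) implies a = b.
Suppose T(a) = T(b) in ℤ_{113}. Then 101a + 109 ≡ 101b + 109 (mod 113), thus 101(a − b) ≡ 0 (mod 113).
Since gcd(101, 113) = 1, 101 is invertible modulo 113, so a − b ≡ 0 (mod 113), i.e. a = b.
We now compute 101⁻¹ mod 113 explicitly. Euclid's algorithm: 113 = 1·101 + 12, 101 = 8·12 + 5, 12 = 2·5 + 2, 5 = 2·2 + 1; back-substituting gives 1 = 47·101 − 42·113, so 101⁻¹ ≡ 47 (mod 113).
For any y ∈ ℤ_{113}, x = 47(y − 109) mod 113 satisfies T(x) = 101·47(y − 109) + 109 ≡ y (since 101·47 ≡ 1 mod 113). So every y has a preimage.
Hence T is bijective.
Since T is bijective, we compute T⁻¹(72): solve 101x + 109 ≡ 72 (mod 113), i.e. 101x ≡ 76 (mod 113).
Multiplying by 101⁻¹ = 47 gives x ≡ 47·76 = 3572 = 31·113 + 69 ≡ 69 (mod 113).
Check: T(69) = 101·69 + 109 = 7078 = 62·113 + 72 ≡ 72 (mod 113).

69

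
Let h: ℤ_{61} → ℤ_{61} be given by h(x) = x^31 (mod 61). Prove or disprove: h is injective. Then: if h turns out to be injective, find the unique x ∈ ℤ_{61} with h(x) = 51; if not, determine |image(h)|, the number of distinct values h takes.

Since 61 is prime, the nonzero elements of ℤ_{61} form a cyclic group of order 60.
As gcd(31, 60) = 1, raising to the 31st power is a bijection on this group: if u^31 ≡ v^31 then (uv^{−1})^31 = 1, and the only element of order dividing gcd(31, 60) = 1 is 1, so u = v.
With h(0) = 0 this makes h injective on all of ℤ_{61}, hence bijective (finite equal-size domain and codomain). In particular h is injective.
Since h is injective, we find the preimage of 51. The inverse of x ↦ x^31 on (ℤ_{61})^× is x ↦ x^31, because 31·31 = 961 = 16·60 + 1 ≡ 1 (mod 60) and x^{60} = 1 for x ≠ 0 (Fermat). So h⁻¹(51) = 51^31 mod 61.
Repeated squaring mod 61: 51^1 ≡ 51, 51^2 ≡ 51² = 2601 ≡ 39, 51^4 ≡ 39² = 1521 ≡ 57, 51^8 ≡ 57² = 3249 ≡ 16, 51^16 ≡ 16² = 256 ≡ 12. Since 31 = 16 + 8 + 4 + 2 + 1, 51^31 ≡ 12·16·57·39·51: 12·16 = 192 ≡ 9, then 9·57 = 513 ≡ 25, then 25·39 = 975 ≡ 60, then 60·51 = 3060 ≡ 10. So 51^31 ≡ 10 (mod 61).
Hence h⁻¹(51) = 10.

10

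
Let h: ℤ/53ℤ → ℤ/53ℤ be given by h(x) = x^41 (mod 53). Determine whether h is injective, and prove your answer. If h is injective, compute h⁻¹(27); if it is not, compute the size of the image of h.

Since 53 is prime, the nonzero elements of ℤ/53ℤ form a cyclic group of order 52.
As gcd(41, 52) = 1, raising to the 41st power is a bijection on this group: if u^41 ≡ v^41 then (uv^{−1})^41 = 1, and the only element of order dividing gcd(41, 52) = 1 is 1, so u = v.
With h(0) = 0 this makes h injective on all of ℤ/53ℤ, hence bijective (finite equal-size domain and codomain). In particular h is injective.
Since h is injective, we find the preimage of 27. The inverse of x ↦ x^41 on (ℤ/53ℤ)^× is x ↦ x^33, because 41·33 = 1353 = 26·52 + 1 ≡ 1 (mod 52) and x^{52} = 1 for x ≠ 0 (Fermat). So h⁻¹(27) = 27^33 mod 53.
Repeated squaring mod 53: 27^1 ≡ 27, 27^2 ≡ 27² = 729 ≡ 40, 27^4 ≡ 40² = 1600 ≡ 10, 27^8 ≡ 10² = 100 ≡ 47, 27^16 ≡ 47² = 2209 ≡ 36, 27^32 ≡ 36² = 1296 ≡ 24. Since 33 = 32 + 1, 27^33 ≡ 24·27: 24·27 = 648 ≡ 12. So 27^33 ≡ 12 (mod 53).
Hence h⁻¹(27) = 12.

12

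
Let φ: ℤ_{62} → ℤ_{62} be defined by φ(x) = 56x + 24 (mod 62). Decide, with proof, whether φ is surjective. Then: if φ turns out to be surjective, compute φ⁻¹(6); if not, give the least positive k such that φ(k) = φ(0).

By definition, φ is surjective if every y in the codomain equals φ(x) for some x in the domain.
Since gcd(56, 62) = 2, we have 56x ≡ 0 (mod 2) for all x, so φ(x) ≡ 0 (mod 2).
But 1 ≢ 0 (mod 2), so 1 ∈ ℤ_{62} has no preimage. Therefore φ is not surjective.
Since φ is not surjective, we find the least positive k with φ(k) = φ(0): this means 56k ≡ 0 (mod 62), i.e. 62 ∣ 56k. Since gcd(56, 62) = 2, dividing through by 2 this holds exactly when 31 ∣ 28k, and as gcd(28, 31) = 1, exactly when 31 ∣ k.
The smallest positive such k is 31.

31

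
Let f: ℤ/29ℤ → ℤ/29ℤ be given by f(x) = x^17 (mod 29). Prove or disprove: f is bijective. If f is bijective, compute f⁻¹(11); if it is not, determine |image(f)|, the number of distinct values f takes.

14

Since 29 is prime, the nonzero elements of ℤ/29ℤ form a cyclic group of order 28.
As gcd(17, 28) = 1, raising to the 17th power is a bijection on this group: if u^17 ≡ v^17 then (uv^{−1})^17 = 1, and the only element of order dividing gcd(17, 28) = 1 is 1, so u = v.
With f(0) = 0 this makes f injective on all of ℤ/29ℤ, hence bijective (finite equal-size domain and codomain). In particular f is bijective.
Since f is bijective, we find the preimage of 11. The inverse of x ↦ x^17 on (ℤ/29ℤ)^× is x ↦ x^5, because 17·5 = 85 = 3·28 + 1 ≡ 1 (mod 28) and x^{28} = 1 for x ≠ 0 (Fermat). So f⁻¹(11) = 11^5 mod 29.
Repeated squaring mod 29: 11^1 ≡ 11, 11^2 ≡ 11² = 121 ≡ 5, 11^4 ≡ 5² = 25. Since 5 = 4 + 1, 11^5 ≡ 25·11: 25·11 = 275 ≡ 14. So 11^5 ≡ 14 (mod 29).
Hence f⁻¹(11) = 14.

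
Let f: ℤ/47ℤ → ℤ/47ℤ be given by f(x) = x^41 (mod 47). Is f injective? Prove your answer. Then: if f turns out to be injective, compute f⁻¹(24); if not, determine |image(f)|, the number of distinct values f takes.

Since 47 is prime, the nonzero elements of ℤ/47ℤ form a cyclic group of order 46.
As gcd(41, 46) = 1, raising to the 41st power is a bijection on this group: if u^41 ≡ v^41 then (uv^{−1})^41 = 1, and the only element of order dividing gcd(41, 46) = 1 is 1, so u = v.
With f(0) = 0 this makes f injective on all of ℤ/47ℤ, hence bijective (finite equal-size domain and codomain). In particular f is injective.
Since f is injective, we find the preimage of 24. The inverse of x ↦ x^41 on (ℤ/47ℤ)^× is x ↦ x^9, because 41·9 = 369 = 8·46 + 1 ≡ 1 (mod 46) and x^{46} = 1 for x ≠ 0 (Fermat). So f⁻¹(24) = 24^9 mod 47.
Repeated squaring mod 47: 24^1 ≡ 24, 24^2 ≡ 24² = 576 ≡ 12, 24^4 ≡ 12² = 144 ≡ 3, 24^8 ≡ 3² = 9. Since 9 = 8 + 1, 24^9 ≡ 9·24: 9·24 = 216 ≡ 28. So 24^9 ≡ 28 (mod 47).
Hence f⁻¹(24) = 28.

28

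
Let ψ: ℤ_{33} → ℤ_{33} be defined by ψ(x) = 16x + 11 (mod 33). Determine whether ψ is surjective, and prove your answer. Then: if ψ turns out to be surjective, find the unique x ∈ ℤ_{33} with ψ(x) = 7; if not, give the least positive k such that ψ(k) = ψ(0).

Recall: surjectivity means every element of the codomain has a preimage under ψ.
Since gcd(16, 33) = 1, 16 is invertible modulo 33. Euclid's algorithm: 33 = 2·16 + 1; back-substituting gives 1 = 31·16 − 15·33, so 16⁻¹ ≡ 31 (mod 33).
For any y ∈ ℤ_{33}, x = 31(y − 11) mod 33 satisfies ψ(x) = 16·31(y − 11) + 11 ≡ y (since 16·31 ≡ 1 mod 33). So every y has a preimage.
Thus ψ is surjective.
Since ψ is surjective, we compute ψ⁻¹(7): solve 16x + 11 ≡ 7 (mod 33), i.e. 16x ≡ 29 (mod 33).
Multiplying by 16⁻¹ = 31 gives x ≡ 31·29 = 899 = 27·33 + 8 ≡ 8 (mod 33).
Check: ψ(8) = 16·8 + 11 = 139 = 4·33 + 7 ≡ 7 (mod 33).

8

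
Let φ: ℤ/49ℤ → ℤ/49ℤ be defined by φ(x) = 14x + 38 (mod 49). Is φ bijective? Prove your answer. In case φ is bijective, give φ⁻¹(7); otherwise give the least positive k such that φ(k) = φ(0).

We have gcd(14, 49) = 7 > 1. Taking u = 0 and v = 7: φ(0) = 38 and φ(7) = 14·7 + 38 = 136 ≡ 38 (mod 49).
So φ(0) = φ(7) while 0 ≠ 7, so φ is not injective, hence not bijective.
Since φ is not bijective, we find the least positive k with φ(k) = φ(0): this means 14k ≡ 0 (mod 49), i.e. 49 ∣ 14k. Since gcd(14, 49) = 7, dividing through by 7 this holds exactly when 7 ∣ 2k, and as gcd(2, 7) = 1, exactly when 7 ∣ k.
The smallest positive such k is 7.

7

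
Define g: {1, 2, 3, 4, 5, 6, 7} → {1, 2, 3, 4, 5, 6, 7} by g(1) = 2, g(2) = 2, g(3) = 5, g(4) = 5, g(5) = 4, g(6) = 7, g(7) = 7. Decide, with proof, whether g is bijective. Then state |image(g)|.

4

g(1) = 2 = g(2) with 1 ≠ 2, so g is not injective, hence not bijective.
The image of g is {2, 4, 5, 7}, which has 4 elements.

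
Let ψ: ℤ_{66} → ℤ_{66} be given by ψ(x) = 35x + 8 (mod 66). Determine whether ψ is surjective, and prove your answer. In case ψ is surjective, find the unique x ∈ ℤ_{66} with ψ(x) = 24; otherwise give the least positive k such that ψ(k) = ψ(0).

8

Since gcd(35, 66) = 1, 35 is invertible modulo 66. Euclid's algorithm: 66 = 1·35 + 31, 35 = 1·31 + 4, 31 = 7·4 + 3, 4 = 1·3 + 1; back-substituting gives 1 = 17·35 − 9·66, so 35⁻¹ ≡ 17 (mod 66).
Then y ↦ 17(y − 8) is a two-sided inverse to ψ, so every y ∈ ℤ_{66} has a preimage.
Thus ψ is surjective.
Since ψ is surjective, we find ψ⁻¹(24): we need 35x ≡ 24 − 8 ≡ 16 (mod 66). Using 35⁻¹ = 17: x ≡ 17·16 = 272 = 4·66 + 8, so x = 8.
Check: ψ(8) = 35·8 + 8 = 288 = 4·66 + 24 ≡ 24 (mod 66).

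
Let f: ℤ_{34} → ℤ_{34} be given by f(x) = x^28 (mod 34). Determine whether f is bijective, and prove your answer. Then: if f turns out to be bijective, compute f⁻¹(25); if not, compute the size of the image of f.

10

f(3): Repeated squaring mod 34: 3^1 ≡ 3, 3^2 ≡ 3² = 9, 3^4 ≡ 9² = 81 ≡ 13, 3^8 ≡ 13² = 169 ≡ 33, 3^16 ≡ 33² = 1089 ≡ 1. Since 28 = 16 + 8 + 4, 3^28 ≡ 1·33·13: 1·33 = 33, then 33·13 = 429 ≡ 21. So 3^28 ≡ 21 (mod 34).
f(5): Repeated squaring mod 34: 5^1 ≡ 5, 5^2 ≡ 5² = 25, 5^4 ≡ 25² = 625 ≡ 13, 5^8 ≡ 13² = 169 ≡ 33, 5^16 ≡ 33² = 1089 ≡ 1. Since 28 = 16 + 8 + 4, 5^28 ≡ 1·33·13: 1·33 = 33, then 33·13 = 429 ≡ 21. So 5^28 ≡ 21 (mod 34).
So f(3) = f(5) = 21 while 3 ≠ 5, thus f is not injective, hence not bijective.
Since f is not bijective, we determine |image(f)|. Computing x^28 mod 34 for each x (by repeated squaring, reducing mod 34 at every step), the values f(0), f(1), …, f(33) are: 0, 1, 16, 21, 18, 21, 30, 13, 16, 33, 30, 13, 4, 1, 4, 33, 18, 17, 18, 33, 4, 1, 4, 13, 30, 33, 16, 13, 30, 21, 18, 21, 16, 1.
The distinct values are {0, 1, 4, 13, 16, 17, 18, 21, 30, 33}; there are 10 of them.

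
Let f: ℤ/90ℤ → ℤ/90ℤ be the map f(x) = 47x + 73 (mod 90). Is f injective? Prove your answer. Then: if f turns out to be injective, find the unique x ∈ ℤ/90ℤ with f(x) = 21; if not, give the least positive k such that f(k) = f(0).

Suppose f(s) = f(t) in ℤ/90ℤ. Then 47s + 73 ≡ 47t + 73 (mod 90), so 47(s − t) ≡ 0 (mod 90).
Since gcd(47, 90) = 1, 47 is invertible modulo 90, therefore s − t ≡ 0 (mod 90), i.e. s = t.
So f is injective.
We now compute 47⁻¹ mod 90 explicitly. Euclid's algorithm: 90 = 1·47 + 43, 47 = 1·43 + 4, 43 = 10·4 + 3, 4 = 1·3 + 1; back-substituting gives 1 = 23·47 − 12·90, so 47⁻¹ ≡ 23 (mod 90).
Since f is injective, we find f⁻¹(21): we need 47x ≡ 21 − 73 ≡ 38 (mod 90). Using 47⁻¹ = 23: x ≡ 23·38 = 874 = 9·90 + 64, so x = 64.
Check: f(64) = 47·64 + 73 = 3081 = 34·90 + 21 ≡ 21 (mod 90).

64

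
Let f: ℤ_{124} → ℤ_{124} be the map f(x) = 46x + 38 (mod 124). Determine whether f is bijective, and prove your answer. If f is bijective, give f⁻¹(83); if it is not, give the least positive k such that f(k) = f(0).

62

Recall: injectivity means: for all u, v in the domain, f(u) = f(v) implies u = v.
We have gcd(46, 124) = 2 > 1. Taking u = 0 and v = 62: f(0) = 38 and f(62) = 46·62 + 38 = 2890 ≡ 38 (mod 124).
So f(0) = f(62) while 0 ≠ 62, so f is not injective, hence not bijective.
Since f is not bijective, we find the least positive k with f(k) = f(0): this means 46k ≡ 0 (mod 124), i.e. 124 ∣ 46k. Since gcd(46, 124) = 2, dividing through by 2 this holds exactly when 62 ∣ 23k, and as gcd(23, 62) = 1, exactly when 62 ∣ k.
The smallest positive such k is 62.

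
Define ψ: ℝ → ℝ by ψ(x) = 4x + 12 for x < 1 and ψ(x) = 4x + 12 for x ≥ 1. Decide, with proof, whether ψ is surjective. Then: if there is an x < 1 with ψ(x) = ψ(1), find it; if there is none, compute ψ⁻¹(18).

3/2

Both pieces are strictly increasing (slopes 4 and 4), so each is injective on its own interval.
The left piece maps (−∞, 1) onto (−∞, 16); the right piece maps [1, ∞) onto [16, ∞).
These images together cover ℝ, so ψ is surjective.
Because the two images are disjoint, no x < 1 has ψ(x) = ψ(1), so we compute ψ⁻¹(18): 18 lies in [16, ∞), so solve 4x + 12 = 18: x = (18 − 12)/4 = 3/2.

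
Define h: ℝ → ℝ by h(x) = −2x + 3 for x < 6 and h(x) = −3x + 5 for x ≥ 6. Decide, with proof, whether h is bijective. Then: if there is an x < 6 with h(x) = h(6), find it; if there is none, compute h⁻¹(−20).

25/3

Both pieces are strictly decreasing (slopes −2 and −3), so each is injective on its own interval.
The left piece maps (−∞, 6) onto (−9, ∞); the right piece maps [6, ∞) onto (−∞, −13].
The images leave a gap (−9 has no preimage), so h is not surjective, hence not bijective.
Because the two images are disjoint, no x < 6 has h(x) = h(6), so we compute h⁻¹(−20): −20 lies in (−∞, −13], so solve −3x + 5 = −20: x = (−20 − 5)/(−3) = 25/3.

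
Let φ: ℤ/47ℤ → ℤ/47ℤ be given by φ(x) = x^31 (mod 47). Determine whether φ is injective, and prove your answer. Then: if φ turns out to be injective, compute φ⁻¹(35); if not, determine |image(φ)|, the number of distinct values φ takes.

11

Since 47 is prime, the nonzero elements of ℤ/47ℤ form a cyclic group of order 46.
As gcd(31, 46) = 1, raising to the 31st power is a bijection on this group: if a^31 ≡ b^31 then (ab^{−1})^31 = 1, and the only element of order dividing gcd(31, 46) = 1 is 1, so a = b.
With φ(0) = 0 this makes φ injective on all of ℤ/47ℤ, hence bijective (finite equal-size domain and codomain). In particular φ is injective.
Since φ is injective, we find the preimage of 35. The inverse of x ↦ x^31 on (ℤ/47ℤ)^× is x ↦ x^3, because 31·3 = 93 = 2·46 + 1 ≡ 1 (mod 46) and x^{46} = 1 for x ≠ 0 (Fermat). So φ⁻¹(35) = 35^3 mod 47.
Repeated squaring mod 47: 35^1 ≡ 35, 35^2 ≡ 35² = 1225 ≡ 3. Since 3 = 2 + 1, 35^3 ≡ 3·35: 3·35 = 105 ≡ 11. So 35^3 ≡ 11 (mod 47).
Hence φ⁻¹(35) = 11.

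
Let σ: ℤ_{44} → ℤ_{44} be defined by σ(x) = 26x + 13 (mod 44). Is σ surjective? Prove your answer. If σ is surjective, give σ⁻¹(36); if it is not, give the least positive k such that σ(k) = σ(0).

22

Since gcd(26, 44) = 2, we have 26x ≡ 0 (mod 2) for all x, so σ(x) ≡ 1 (mod 2).
But 0 ≢ 1 (mod 2), so 0 ∈ ℤ_{44} has no preimage. Thus σ is not surjective.
Since σ is not surjective, we find the least positive k with σ(k) = σ(0): this means 26k ≡ 0 (mod 44), i.e. 44 ∣ 26k. Since gcd(26, 44) = 2, dividing through by 2 this holds exactly when 22 ∣ 13k, and as gcd(13, 22) = 1, exactly when 22 ∣ k.
The smallest positive such k is 22.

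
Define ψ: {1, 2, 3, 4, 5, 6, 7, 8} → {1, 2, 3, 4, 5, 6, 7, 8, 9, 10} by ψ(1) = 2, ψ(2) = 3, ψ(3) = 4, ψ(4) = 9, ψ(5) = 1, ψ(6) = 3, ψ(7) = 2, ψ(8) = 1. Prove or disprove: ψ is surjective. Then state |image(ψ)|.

No element maps to 5, so ψ is not surjective.
The image of ψ is {1, 2, 3, 4, 9}, which has 5 elements.

5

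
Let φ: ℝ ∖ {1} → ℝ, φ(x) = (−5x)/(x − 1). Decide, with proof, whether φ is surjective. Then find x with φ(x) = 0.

0

If φ(x) = −5, cross-multiplying gives 1(−5x) = −5(x − 1), which simplifies to 0 = 5 — false.  So −5 has no preimage and φ is not surjective.
Solving φ(x) = 0: cross-multiplying gives −5x = 0(x − 1), which rearranges to −5x = 0, so x = 0.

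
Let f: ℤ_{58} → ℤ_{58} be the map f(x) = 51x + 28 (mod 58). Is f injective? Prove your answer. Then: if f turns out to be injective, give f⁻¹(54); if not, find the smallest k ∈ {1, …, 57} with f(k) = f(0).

Recall that f is injective if f(x_1) = f(x_2) implies x_1 = x_2.
If f(x_1) = f(x_2), then 51x_1 ≡ 51x_2 (mod 58). Because gcd(51, 58) = 1, we may cancel 51 to get x_1 ≡ x_2 (mod 58).
Therefore f is injective.
We now compute 51⁻¹ mod 58 explicitly. Euclid's algorithm: 58 = 1·51 + 7, 51 = 7·7 + 2, 7 = 3·2 + 1; back-substituting gives 1 = 33·51 − 29·58, so 51⁻¹ ≡ 33 (mod 58).
Since f is injective, we find f⁻¹(54): we need 51x ≡ 54 − 28 ≡ 26 (mod 58). Using 51⁻¹ = 33: x ≡ 33·26 = 858 = 14·58 + 46, so x = 46.
Check: f(46) = 51·46 + 28 = 2374 = 40·58 + 54 ≡ 54 (mod 58).

46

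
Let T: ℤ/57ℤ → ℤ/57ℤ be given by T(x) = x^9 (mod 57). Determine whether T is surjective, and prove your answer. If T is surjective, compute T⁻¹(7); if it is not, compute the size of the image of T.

T(1) = 1^9 = 1.
T(4): Repeated squaring mod 57: 4^1 ≡ 4, 4^2 ≡ 4² = 16, 4^4 ≡ 16² = 256 ≡ 28, 4^8 ≡ 28² = 784 ≡ 43. Since 9 = 8 + 1, 4^9 ≡ 43·4: 43·4 = 172 ≡ 1. So 4^9 ≡ 1 (mod 57).
So T(1) = T(4) = 1 while 1 ≠ 4, thus T is not injective.
A non-injective map from the 57-element set ℤ/57ℤ to itself takes at most 56 distinct values, so it cannot be surjective. Thus T is not surjective.
Since T is not surjective, we determine |image(T)|. Computing x^9 mod 57 for each x (by repeated squaring, reducing mod 57 at every step), the values T(0), T(1), …, T(56) are: 0, 1, 56, 18, 1, 20, 39, 1, 56, 39, 37, 20, 18, 37, 56, 18, 1, 20, 18, 19, 20, 18, 37, 20, 39, 1, 20, 18, 1, 56, 39, 37, 56, 18, 37, 20, 39, 37, 38, 39, 37, 56, 39, 1, 20, 39, 37, 20, 18, 1, 56, 18, 37, 56, 39, 1, 56.
The distinct values are {0, 1, 18, 19, 20, 37, 38, 39, 56}; there are 9 of them.

9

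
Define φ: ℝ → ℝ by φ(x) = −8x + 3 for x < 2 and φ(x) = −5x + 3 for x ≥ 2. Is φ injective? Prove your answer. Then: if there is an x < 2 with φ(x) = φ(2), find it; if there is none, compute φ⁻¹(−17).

Both pieces are strictly decreasing (slopes −8 and −5), so each is injective on its own interval.
The left piece maps (−∞, 2) onto (−13, ∞); the right piece maps [2, ∞) onto (−∞, −7].
These images overlap. In particular φ(2) = −7 (right piece), and solving −8x + 3 = −7 on the left piece gives x = 5/4 < 2.
So φ(5/4) = φ(2) with 5/4 ≠ 2, and φ is not injective. This x = 5/4 is the requested value below 2.

5/4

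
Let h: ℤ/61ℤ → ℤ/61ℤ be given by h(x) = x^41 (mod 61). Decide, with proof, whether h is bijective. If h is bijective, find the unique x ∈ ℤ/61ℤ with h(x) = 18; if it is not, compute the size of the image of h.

51

Since 61 is prime, the nonzero elements of ℤ/61ℤ form a cyclic group of order 60.
As gcd(41, 60) = 1, raising to the 41st power is a bijection on this group: if x_1^41 ≡ x_2^41 then (x_1x_2^{−1})^41 = 1, and the only element of order dividing gcd(41, 60) = 1 is 1, so x_1 = x_2.
With h(0) = 0 this makes h injective on all of ℤ/61ℤ, hence bijective (finite equal-size domain and codomain). In particular h is bijective.
Since h is bijective, we find the preimage of 18. The inverse of x ↦ x^41 on (ℤ/61ℤ)^× is x ↦ x^41, because 41·41 = 1681 = 28·60 + 1 ≡ 1 (mod 60) and x^{60} = 1 for x ≠ 0 (Fermat). So h⁻¹(18) = 18^41 mod 61.
Repeated squaring mod 61: 18^1 ≡ 18, 18^2 ≡ 18² = 324 ≡ 19, 18^4 ≡ 19² = 361 ≡ 56, 18^8 ≡ 56² = 3136 ≡ 25, 18^16 ≡ 25² = 625 ≡ 15, 18^32 ≡ 15² = 225 ≡ 42. Since 41 = 32 + 8 + 1, 18^41 ≡ 42·25·18: 42·25 = 1050 ≡ 13, then 13·18 = 234 ≡ 51. So 18^41 ≡ 51 (mod 61).
Hence h⁻¹(18) = 51.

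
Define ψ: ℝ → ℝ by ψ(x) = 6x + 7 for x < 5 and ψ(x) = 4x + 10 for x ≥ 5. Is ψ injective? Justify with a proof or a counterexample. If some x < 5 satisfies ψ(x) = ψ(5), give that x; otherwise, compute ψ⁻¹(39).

23/6

Both pieces are strictly increasing (slopes 6 and 4), so each is injective on its own interval.
The left piece maps (−∞, 5) onto (−∞, 37); the right piece maps [5, ∞) onto [30, ∞).
These images overlap. In particular ψ(5) = 30 (right piece), and solving 6x + 7 = 30 on the left piece gives x = 23/6 < 5.
So ψ(23/6) = ψ(5) with 23/6 ≠ 5, and ψ is not injective. This x = 23/6 is the requested value below 5.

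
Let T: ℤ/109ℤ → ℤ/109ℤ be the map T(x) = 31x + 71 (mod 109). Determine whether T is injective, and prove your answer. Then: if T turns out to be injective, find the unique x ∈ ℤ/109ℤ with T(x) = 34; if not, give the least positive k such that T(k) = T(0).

41

If T(s) = T(t), then 31s ≡ 31t (mod 109). Because gcd(31, 109) = 1, we may cancel 31 to get s ≡ t (mod 109).
Hence T is injective.
We now compute 31⁻¹ mod 109 explicitly. Euclid's algorithm: 109 = 3·31 + 16, 31 = 1·16 + 15, 16 = 1·15 + 1; back-substituting gives 1 = 102·31 − 29·109, so 31⁻¹ ≡ 102 (mod 109).
Since T is injective, we find T⁻¹(34): we need 31x ≡ 34 − 71 ≡ 72 (mod 109). Using 31⁻¹ = 102: x ≡ 102·72 = 7344 = 67·109 + 41, so x = 41.
Check: T(41) = 31·41 + 71 = 1342 = 12·109 + 34 ≡ 34 (mod 109).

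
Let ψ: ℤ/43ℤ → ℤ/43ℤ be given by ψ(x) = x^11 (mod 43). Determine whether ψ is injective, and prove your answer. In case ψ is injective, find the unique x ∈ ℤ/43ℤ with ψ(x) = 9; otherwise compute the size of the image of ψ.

Since 43 is prime, the nonzero elements of ℤ/43ℤ form a cyclic group of order 42.
As gcd(11, 42) = 1, raising to the 11th power is a bijection on this group: if u^11 ≡ v^11 then (uv^{−1})^11 = 1, and the only element of order dividing gcd(11, 42) = 1 is 1, so u = v.
With ψ(0) = 0 this makes ψ injective on all of ℤ/43ℤ, hence bijective (finite equal-size domain and codomain). In particular ψ is injective.
Since ψ is injective, we find the preimage of 9. The inverse of x ↦ x^11 on (ℤ/43ℤ)^× is x ↦ x^23, because 11·23 = 253 = 6·42 + 1 ≡ 1 (mod 42) and x^{42} = 1 for x ≠ 0 (Fermat). So ψ⁻¹(9) = 9^23 mod 43.
Repeated squaring mod 43: 9^1 ≡ 9, 9^2 ≡ 9² = 81 ≡ 38, 9^4 ≡ 38² = 1444 ≡ 25, 9^8 ≡ 25² = 625 ≡ 23, 9^16 ≡ 23² = 529 ≡ 13. Since 23 = 16 + 4 + 2 + 1, 9^23 ≡ 13·25·38·9: 13·25 = 325 ≡ 24, then 24·38 = 912 ≡ 9, then 9·9 = 81 ≡ 38. So 9^23 ≡ 38 (mod 43).
Hence ψ⁻¹(9) = 38.

38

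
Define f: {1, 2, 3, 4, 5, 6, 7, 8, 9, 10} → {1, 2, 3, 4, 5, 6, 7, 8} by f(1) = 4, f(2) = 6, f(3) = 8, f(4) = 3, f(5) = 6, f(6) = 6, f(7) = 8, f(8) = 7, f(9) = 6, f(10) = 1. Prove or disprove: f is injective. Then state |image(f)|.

f(2) = 6 = f(5) with 2 ≠ 5, so f is not injective.
The image of f is {1, 3, 4, 6, 7, 8}, which has 6 elements.

6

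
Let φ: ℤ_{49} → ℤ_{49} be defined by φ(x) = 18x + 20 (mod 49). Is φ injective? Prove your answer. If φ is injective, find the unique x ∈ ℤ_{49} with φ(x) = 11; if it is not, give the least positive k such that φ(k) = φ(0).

Suppose φ(u) = φ(v) in ℤ_{49}. Then 18u + 20 ≡ 18v + 20 (mod 49), thus 18(u − v) ≡ 0 (mod 49).
Since gcd(18, 49) = 1, 18 is invertible modulo 49, hence u − v ≡ 0 (mod 49), i.e. u = v.
Hence φ is injective.
We now compute 18⁻¹ mod 49 explicitly. Euclid's algorithm: 49 = 2·18 + 13, 18 = 1·13 + 5, 13 = 2·5 + 3, 5 = 1·3 + 2, 3 = 1·2 + 1; back-substituting gives 1 = 30·18 − 11·49, so 18⁻¹ ≡ 30 (mod 49).
Since φ is injective, we find φ⁻¹(11): we need 18x ≡ 11 − 20 ≡ 40 (mod 49). Using 18⁻¹ = 30: x ≡ 30·40 = 1200 = 24·49 + 24, so x = 24.
Check: φ(24) = 18·24 + 20 = 452 = 9·49 + 11 ≡ 11 (mod 49).

24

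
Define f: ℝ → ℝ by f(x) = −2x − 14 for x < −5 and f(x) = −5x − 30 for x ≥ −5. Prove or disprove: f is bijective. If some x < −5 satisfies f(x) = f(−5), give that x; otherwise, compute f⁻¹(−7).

Both pieces are strictly decreasing (slopes −2 and −5), so each is injective on its own interval.
The left piece maps (−∞, −5) onto (−4, ∞); the right piece maps [−5, ∞) onto (−∞, −5].
The images leave a gap (−4 has no preimage), so f is not surjective, hence not bijective.
Because the two images are disjoint, no x < −5 has f(x) = f(−5), so we compute f⁻¹(−7): −7 lies in (−∞, −5], so solve −5x − 30 = −7: x = (−7 + 30)/(−5) = −23/5.

-23/5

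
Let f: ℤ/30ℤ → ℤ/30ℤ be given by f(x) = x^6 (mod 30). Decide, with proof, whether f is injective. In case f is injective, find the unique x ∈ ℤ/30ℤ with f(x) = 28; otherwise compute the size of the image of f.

12

f(2): Repeated squaring mod 30: 2^1 ≡ 2, 2^2 ≡ 2² = 4, 2^4 ≡ 4² = 16. Since 6 = 4 + 2, 2^6 ≡ 16·4: 16·4 = 64 ≡ 4. So 2^6 ≡ 4 (mod 30).
f(8): Repeated squaring mod 30: 8^1 ≡ 8, 8^2 ≡ 8² = 64 ≡ 4, 8^4 ≡ 4² = 16. Since 6 = 4 + 2, 8^6 ≡ 16·4: 16·4 = 64 ≡ 4. So 8^6 ≡ 4 (mod 30).
So f(2) = f(8) = 4 while 2 ≠ 8, therefore f is not injective.
Since f is not injective, we determine |image(f)|. Computing x^6 mod 30 for each x (by repeated squaring, reducing mod 30 at every step), the values f(0), f(1), …, f(29) are: 0, 1, 4, 9, 16, 25, 6, 19, 4, 21, 10, 1, 24, 19, 16, 15, 16, 19, 24, 1, 10, 21, 4, 19, 6, 25, 16, 9, 4, 1.
The distinct values are {0, 1, 4, 6, 9, 10, 15, 16, 19, 21, 24, 25}; there are 12 of them.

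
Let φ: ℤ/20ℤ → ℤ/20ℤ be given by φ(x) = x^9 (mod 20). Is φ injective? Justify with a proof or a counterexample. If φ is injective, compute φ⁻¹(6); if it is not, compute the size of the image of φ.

15

φ(0) = 0^9 = 0.
φ(10): Repeated squaring mod 20: 10^1 ≡ 10, 10^2 ≡ 10² = 100 ≡ 0, 10^4 ≡ 0² = 0, 10^8 ≡ 0² = 0. Since 9 = 8 + 1, 10^9 ≡ 0·10: 0·10 = 0. So 10^9 ≡ 0 (mod 20).
So φ(0) = φ(10) = 0 while 0 ≠ 10, thus φ is not injective.
Since φ is not injective, we determine |image(φ)|. Computing x^9 mod 20 for each x (by repeated squaring, reducing mod 20 at every step), the values φ(0), φ(1), …, φ(19) are: 0, 1, 12, 3, 4, 5, 16, 7, 8, 9, 0, 11, 12, 13, 4, 15, 16, 17, 8, 19.
The distinct values are {0, 1, 3, 4, 5, 7, 8, 9, 11, 12, 13, 15, 16, 17, 19}; there are 15 of them.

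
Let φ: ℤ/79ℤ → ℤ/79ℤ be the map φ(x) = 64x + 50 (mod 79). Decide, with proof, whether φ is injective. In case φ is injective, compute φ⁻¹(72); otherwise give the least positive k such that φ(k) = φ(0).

Suppose φ(s) = φ(t) in ℤ/79ℤ. Then 64s + 50 ≡ 64t + 50 (mod 79), therefore 64(s − t) ≡ 0 (mod 79).
Since gcd(64, 79) = 1, 64 is invertible modulo 79, hence s − t ≡ 0 (mod 79), i.e. s = t.
Therefore φ is injective.
We now compute 64⁻¹ mod 79 explicitly. Euclid's algorithm: 79 = 1·64 + 15, 64 = 4·15 + 4, 15 = 3·4 + 3, 4 = 1·3 + 1; back-substituting gives 1 = 21·64 − 17·79, so 64⁻¹ ≡ 21 (mod 79).
Since φ is injective, we find φ⁻¹(72): we need 64x ≡ 72 − 50 ≡ 22 (mod 79). Using 64⁻¹ = 21: x ≡ 21·22 = 462 = 5·79 + 67, so x = 67.
Check: φ(67) = 64·67 + 50 = 4338 = 54·79 + 72 ≡ 72 (mod 79).

67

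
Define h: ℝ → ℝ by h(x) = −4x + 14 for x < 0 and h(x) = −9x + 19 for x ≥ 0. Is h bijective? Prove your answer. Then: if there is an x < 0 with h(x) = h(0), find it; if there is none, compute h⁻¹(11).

-5/4

Both pieces are strictly decreasing (slopes −4 and −9), so each is injective on its own interval.
The left piece maps (−∞, 0) onto (14, ∞); the right piece maps [0, ∞) onto (−∞, 19].
These images overlap. In particular h(0) = 19 (right piece), and solving −4x + 14 = 19 on the left piece gives x = −5/4 < 0.
So h(−5/4) = h(0) with −5/4 ≠ 0, and h is not injective, hence not bijective. This x = −5/4 is the requested value below 0.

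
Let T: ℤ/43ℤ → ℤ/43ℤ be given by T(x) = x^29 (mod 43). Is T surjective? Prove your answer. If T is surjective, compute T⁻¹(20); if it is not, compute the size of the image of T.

34

Since 43 is prime, the nonzero elements of ℤ/43ℤ form a cyclic group of order 42.
As gcd(29, 42) = 1, raising to the 29th power is a bijection on this group: if s^29 ≡ t^29 then (st^{−1})^29 = 1, and the only element of order dividing gcd(29, 42) = 1 is 1, so s = t.
With T(0) = 0 this makes T injective on all of ℤ/43ℤ, hence bijective (finite equal-size domain and codomain). In particular T is surjective.
Since T is surjective, we find the preimage of 20. The inverse of x ↦ x^29 on (ℤ/43ℤ)^× is x ↦ x^29, because 29·29 = 841 = 20·42 + 1 ≡ 1 (mod 42) and x^{42} = 1 for x ≠ 0 (Fermat). So T⁻¹(20) = 20^29 mod 43.
Repeated squaring mod 43: 20^1 ≡ 20, 20^2 ≡ 20² = 400 ≡ 13, 20^4 ≡ 13² = 169 ≡ 40, 20^8 ≡ 40² = 1600 ≡ 9, 20^16 ≡ 9² = 81 ≡ 38. Since 29 = 16 + 8 + 4 + 1, 20^29 ≡ 38·9·40·20: 38·9 = 342 ≡ 41, then 41·40 = 1640 ≡ 6, then 6·20 = 120 ≡ 34. So 20^29 ≡ 34 (mod 43).
Hence T⁻¹(20) = 34.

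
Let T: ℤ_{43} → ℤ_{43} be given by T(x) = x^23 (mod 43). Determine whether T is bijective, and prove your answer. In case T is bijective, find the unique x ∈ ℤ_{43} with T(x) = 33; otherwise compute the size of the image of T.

28

Since 43 is prime, the nonzero elements of ℤ_{43} form a cyclic group of order 42.
As gcd(23, 42) = 1, raising to the 23rd power is a bijection on this group: if u^23 ≡ v^23 then (uv^{−1})^23 = 1, and the only element of order dividing gcd(23, 42) = 1 is 1, so u = v.
With T(0) = 0 this makes T injective on all of ℤ_{43}, hence bijective (finite equal-size domain and codomain). In particular T is bijective.
Since T is bijective, we find the preimage of 33. The inverse of x ↦ x^23 on (ℤ_{43})^× is x ↦ x^11, because 23·11 = 253 = 6·42 + 1 ≡ 1 (mod 42) and x^{42} = 1 for x ≠ 0 (Fermat). So T⁻¹(33) = 33^11 mod 43.
Repeated squaring mod 43: 33^1 ≡ 33, 33^2 ≡ 33² = 1089 ≡ 14, 33^4 ≡ 14² = 196 ≡ 24, 33^8 ≡ 24² = 576 ≡ 17. Since 11 = 8 + 2 + 1, 33^11 ≡ 17·14·33: 17·14 = 238 ≡ 23, then 23·33 = 759 ≡ 28. So 33^11 ≡ 28 (mod 43).
Hence T⁻¹(33) = 28.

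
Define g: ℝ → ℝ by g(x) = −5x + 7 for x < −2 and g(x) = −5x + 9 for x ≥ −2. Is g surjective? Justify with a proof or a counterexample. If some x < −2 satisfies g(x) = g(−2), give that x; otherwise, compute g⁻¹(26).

-12/5

Both pieces are strictly decreasing (slopes −5 and −5), so each is injective on its own interval.
The left piece maps (−∞, −2) onto (17, ∞); the right piece maps [−2, ∞) onto (−∞, 19].
The union (17, ∞) ∪ (−∞, 19] covers ℝ, so g is surjective.
For the follow-up: the images overlap, so an x < −2 with g(x) = g(−2) exists. g(−2) = 19; solving −5x + 7 = 19 for x < −2 gives x = (19 − 7)/(−5) = −12/5.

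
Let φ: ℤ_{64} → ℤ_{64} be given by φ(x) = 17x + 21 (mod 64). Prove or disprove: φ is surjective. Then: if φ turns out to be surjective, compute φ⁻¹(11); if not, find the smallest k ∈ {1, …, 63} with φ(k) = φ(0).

22

Since gcd(17, 64) = 1, 17 is invertible modulo 64. Euclid's algorithm: 64 = 3·17 + 13, 17 = 1·13 + 4, 13 = 3·4 + 1; back-substituting gives 1 = 49·17 − 13·64, so 17⁻¹ ≡ 49 (mod 64).
Then y ↦ 49(y − 21) is a two-sided inverse to φ, so every y ∈ ℤ_{64} has a preimage.
So φ is surjective.
Since φ is surjective, we find φ⁻¹(11): we need 17x ≡ 11 − 21 ≡ 54 (mod 64). Using 17⁻¹ = 49: x ≡ 49·54 = 2646 = 41·64 + 22, so x = 22.
Check: φ(22) = 17·22 + 21 = 395 = 6·64 + 11 ≡ 11 (mod 64).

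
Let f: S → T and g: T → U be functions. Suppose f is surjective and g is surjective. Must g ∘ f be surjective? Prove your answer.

surjective

Let c ∈ U. Since g is surjective, there is b ∈ T with g(b) = c. Since f is surjective, there is a ∈ S with f(a) = b.
Then (g ∘ f)(a) = g(b) = c. Thus g ∘ f is surjective.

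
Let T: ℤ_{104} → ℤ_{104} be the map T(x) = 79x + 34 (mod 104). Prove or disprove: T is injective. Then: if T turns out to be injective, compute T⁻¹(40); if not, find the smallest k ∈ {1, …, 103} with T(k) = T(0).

58

Suppose T(a) = T(b) in ℤ_{104}. Then 79a + 34 ≡ 79b + 34 (mod 104), therefore 79(a − b) ≡ 0 (mod 104).
Since gcd(79, 104) = 1, 79 is invertible modulo 104, so a − b ≡ 0 (mod 104), i.e. a = b.
So T is injective.
We now compute 79⁻¹ mod 104 explicitly. Euclid's algorithm: 104 = 1·79 + 25, 79 = 3·25 + 4, 25 = 6·4 + 1; back-substituting gives 1 = 79·79 − 60·104, so 79⁻¹ ≡ 79 (mod 104).
Since T is injective, we compute T⁻¹(40): solve 79x + 34 ≡ 40 (mod 104), i.e. 79x ≡ 6 (mod 104).
Multiplying by 79⁻¹ = 79 gives x ≡ 79·6 = 474 = 4·104 + 58 ≡ 58 (mod 104).
Check: T(58) = 79·58 + 34 = 4616 = 44·104 + 40 ≡ 40 (mod 104).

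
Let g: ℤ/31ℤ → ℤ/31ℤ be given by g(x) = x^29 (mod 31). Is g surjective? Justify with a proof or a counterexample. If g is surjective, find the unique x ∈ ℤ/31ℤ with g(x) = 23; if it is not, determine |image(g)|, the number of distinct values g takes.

Since 31 is prime, the nonzero elements of ℤ/31ℤ form a cyclic group of order 30.
As gcd(29, 30) = 1, raising to the 29th power is a bijection on this group: if u^29 ≡ v^29 then (uv^{−1})^29 = 1, and the only element of order dividing gcd(29, 30) = 1 is 1, so u = v.
With g(0) = 0 this makes g injective on all of ℤ/31ℤ, hence bijective (finite equal-size domain and codomain). In particular g is surjective.
Since g is surjective, we find the preimage of 23. The inverse of x ↦ x^29 on (ℤ/31ℤ)^× is x ↦ x^29, because 29·29 = 841 = 28·30 + 1 ≡ 1 (mod 30) and x^{30} = 1 for x ≠ 0 (Fermat). So g⁻¹(23) = 23^29 mod 31.
Repeated squaring mod 31: 23^1 ≡ 23, 23^2 ≡ 23² = 529 ≡ 2, 23^4 ≡ 2² = 4, 23^8 ≡ 4² = 16, 23^16 ≡ 16² = 256 ≡ 8. Since 29 = 16 + 8 + 4 + 1, 23^29 ≡ 8·16·4·23: 8·16 = 128 ≡ 4, then 4·4 = 16, then 16·23 = 368 ≡ 27. So 23^29 ≡ 27 (mod 31).
Hence g⁻¹(23) = 27.

27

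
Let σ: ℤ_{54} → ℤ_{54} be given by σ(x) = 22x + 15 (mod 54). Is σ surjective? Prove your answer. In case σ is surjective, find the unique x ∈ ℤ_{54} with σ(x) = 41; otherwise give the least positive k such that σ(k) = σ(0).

Since gcd(22, 54) = 2, we have 22x ≡ 0 (mod 2) for all x, so σ(x) ≡ 1 (mod 2).
But 0 ≢ 1 (mod 2), so 0 ∈ ℤ_{54} has no preimage. Thus σ is not surjective.
Since σ is not surjective, we find the least positive k with σ(k) = σ(0): this means 22k ≡ 0 (mod 54), i.e. 54 ∣ 22k. Since gcd(22, 54) = 2, dividing through by 2 this holds exactly when 27 ∣ 11k, and as gcd(11, 27) = 1, exactly when 27 ∣ k.
The smallest positive such k is 27.

27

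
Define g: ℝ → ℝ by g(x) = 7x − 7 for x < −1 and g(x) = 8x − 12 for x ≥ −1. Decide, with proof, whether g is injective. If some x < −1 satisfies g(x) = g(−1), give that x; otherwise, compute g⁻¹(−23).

Both pieces are strictly increasing (slopes 7 and 8), so each is injective on its own interval.
The left piece maps (−∞, −1) onto (−∞, −14); the right piece maps [−1, ∞) onto [−20, ∞).
These images overlap. In particular g(−1) = −20 (right piece), and solving 7x − 7 = −20 on the left piece gives x = −13/7 < −1.
So g(−13/7) = g(−1) with −13/7 ≠ −1, and g is not injective. This x = −13/7 is the requested value below −1.

-13/7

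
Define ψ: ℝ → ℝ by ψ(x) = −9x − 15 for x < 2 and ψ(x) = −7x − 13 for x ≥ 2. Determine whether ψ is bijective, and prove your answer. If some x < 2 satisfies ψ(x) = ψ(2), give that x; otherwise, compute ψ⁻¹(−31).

4/3

Both pieces are strictly decreasing (slopes −9 and −7), so each is injective on its own interval.
The left piece maps (−∞, 2) onto (−33, ∞); the right piece maps [2, ∞) onto (−∞, −27].
These images overlap. In particular ψ(2) = −27 (right piece), and solving −9x − 15 = −27 on the left piece gives x = 4/3 < 2.
So ψ(4/3) = ψ(2) with 4/3 ≠ 2, and ψ is not injective, hence not bijective. This x = 4/3 is the requested value below 2.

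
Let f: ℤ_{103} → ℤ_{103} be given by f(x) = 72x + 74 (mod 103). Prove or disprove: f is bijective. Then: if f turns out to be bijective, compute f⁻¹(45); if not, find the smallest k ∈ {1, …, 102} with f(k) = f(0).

If f(x_1) = f(x_2), then 72x_1 ≡ 72x_2 (mod 103). Because gcd(72, 103) = 1, we may cancel 72 to get x_1 ≡ x_2 (mod 103).
We now compute 72⁻¹ mod 103 explicitly. Euclid's algorithm: 103 = 1·72 + 31, 72 = 2·31 + 10, 31 = 3·10 + 1; back-substituting gives 1 = 93·72 − 65·103, so 72⁻¹ ≡ 93 (mod 103).
For any y ∈ ℤ_{103}, x = 93(y − 74) mod 103 satisfies f(x) = 72·93(y − 74) + 74 ≡ y (since 72·93 ≡ 1 mod 103). So every y has a preimage.
So f is bijective.
Since f is bijective, we find f⁻¹(45): we need 72x ≡ 45 − 74 ≡ 74 (mod 103). Using 72⁻¹ = 93: x ≡ 93·74 = 6882 = 66·103 + 84, so x = 84.
Check: f(84) = 72·84 + 74 = 6122 = 59·103 + 45 ≡ 45 (mod 103).

84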